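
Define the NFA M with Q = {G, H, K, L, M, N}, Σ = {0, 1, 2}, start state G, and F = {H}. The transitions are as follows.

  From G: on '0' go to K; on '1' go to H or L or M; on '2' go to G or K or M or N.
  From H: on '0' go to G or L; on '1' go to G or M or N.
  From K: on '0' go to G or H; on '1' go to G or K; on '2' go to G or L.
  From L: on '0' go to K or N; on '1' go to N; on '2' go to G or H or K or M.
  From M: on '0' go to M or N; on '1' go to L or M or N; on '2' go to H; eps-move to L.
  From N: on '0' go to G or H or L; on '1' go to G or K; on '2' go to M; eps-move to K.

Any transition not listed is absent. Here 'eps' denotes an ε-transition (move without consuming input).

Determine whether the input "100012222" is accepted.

Yes

Start in {G}.
Read '1': G→{H, L, M}; now {H, L, M}.
Read '0': H→{G, L}, L→{K, N}, M→{M, N}; now {G, K, L, M, N}.
Read '0': G→{K}, K→{G, H}, L→{K, N}, M→{M, N}, N→{G, H, L}; now {G, H, K, L, M, N}.
Read '0': G→{K}, H→{G, L}, K→{G, H}, L→{K, N}, M→{M, N}, N→{G, H, L}; now {G, H, K, L, M, N}.
Read '1': G→{H, L, M}, H→{G, M, N}, K→{G, K}, L→{N}, M→{L, M, N}, N→{G, K}; now {G, H, K, L, M, N}.
Read '2': G→{G, K, M, N}, H→∅, K→{G, L}, L→{G, H, K, M}, M→{H}, N→{M}; now {G, H, K, L, M, N}.
Read '2': G→{G, K, M, N}, H→∅, K→{G, L}, L→{G, H, K, M}, M→{H}, N→{M}; now {G, H, K, L, M, N}.
Read '2': G→{G, K, M, N}, H→∅, K→{G, L}, L→{G, H, K, M}, M→{H}, N→{M}; now {G, H, K, L, M, N}.
Read '2': G→{G, K, M, N}, H→∅, K→{G, L}, L→{G, H, K, M}, M→{H}, N→{M}; now {G, H, K, L, M, N}.
The final set {G, H, K, L, M, N} contains the accepting state H.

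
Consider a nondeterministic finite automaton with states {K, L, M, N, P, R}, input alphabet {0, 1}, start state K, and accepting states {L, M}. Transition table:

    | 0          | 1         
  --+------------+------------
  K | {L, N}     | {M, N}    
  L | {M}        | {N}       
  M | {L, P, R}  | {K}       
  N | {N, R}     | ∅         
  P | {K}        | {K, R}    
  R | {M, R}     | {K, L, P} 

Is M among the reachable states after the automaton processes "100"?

Yes

Start in {K}.
Read '1': K→{M, N}; now {M, N}.
Read '0': M→{L, P, R}, N→{N, R}; now {L, N, P, R}.
Read '0': L→{M}, N→{N, R}, P→{K}, R→{M, R}; now {K, M, N, R}.
State M is in {K, M, N, R}.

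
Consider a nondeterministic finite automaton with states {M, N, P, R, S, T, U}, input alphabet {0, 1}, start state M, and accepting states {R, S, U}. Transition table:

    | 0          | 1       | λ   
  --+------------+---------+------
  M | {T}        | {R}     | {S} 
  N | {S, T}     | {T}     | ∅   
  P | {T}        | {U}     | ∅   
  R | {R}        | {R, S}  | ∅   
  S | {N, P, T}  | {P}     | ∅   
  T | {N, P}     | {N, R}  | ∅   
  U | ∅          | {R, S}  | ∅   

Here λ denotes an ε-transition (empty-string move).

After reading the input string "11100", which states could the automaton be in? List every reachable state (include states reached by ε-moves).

{N, P, R, S, T}

Start: ε-closure({M}) = {M, S}.
Read '1': M→{R}, S→{P}; now {P, R}.
Read '1': P→{U}, R→{R, S}; now {R, S, U}.
Read '1': R→{R, S}, S→{P}, U→{R, S}; now {P, R, S}.
Read '0': P→{T}, R→{R}, S→{N, P, T}; now {N, P, R, T}.
Read '0': N→{S, T}, P→{T}, R→{R}, T→{N, P}; now {N, P, R, S, T}.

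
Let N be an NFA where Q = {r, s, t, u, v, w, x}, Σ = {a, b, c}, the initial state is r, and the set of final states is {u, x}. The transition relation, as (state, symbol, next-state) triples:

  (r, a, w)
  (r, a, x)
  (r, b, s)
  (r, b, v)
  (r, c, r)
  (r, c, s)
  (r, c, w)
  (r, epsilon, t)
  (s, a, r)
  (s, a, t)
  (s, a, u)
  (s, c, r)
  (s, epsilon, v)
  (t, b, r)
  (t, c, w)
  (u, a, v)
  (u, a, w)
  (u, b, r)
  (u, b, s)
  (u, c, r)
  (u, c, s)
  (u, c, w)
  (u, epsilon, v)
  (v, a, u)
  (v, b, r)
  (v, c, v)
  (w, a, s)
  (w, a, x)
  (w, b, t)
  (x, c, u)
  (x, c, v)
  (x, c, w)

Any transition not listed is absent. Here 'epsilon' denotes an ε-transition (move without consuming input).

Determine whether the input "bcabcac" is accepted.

Yes

Start: ε-closure({r}) = {r, t}.
Read 'b': {r, t} → {r, s, t, v}.
Read 'c': {r, s, t, v} → {r, s, t, v, w}.
Read 'a': {r, s, t, v, w} → {r, s, t, u, v, w, x}.
Read 'b': {r, s, t, u, v, w, x} → {r, s, t, v}.
Read 'c': {r, s, t, v} → {r, s, t, v, w}.
Read 'a': {r, s, t, v, w} → {r, s, t, u, v, w, x}.
Read 'c': {r, s, t, u, v, w, x} → {r, s, t, u, v, w}.
The final set {r, s, t, u, v, w} contains the accepting state u.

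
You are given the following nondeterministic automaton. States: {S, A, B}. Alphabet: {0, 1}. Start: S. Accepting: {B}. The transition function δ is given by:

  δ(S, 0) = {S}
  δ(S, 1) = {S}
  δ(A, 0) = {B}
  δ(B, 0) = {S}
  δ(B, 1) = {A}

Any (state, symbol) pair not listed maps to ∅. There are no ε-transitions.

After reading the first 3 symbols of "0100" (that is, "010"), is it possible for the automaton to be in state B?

No

Start in {S}.
Read '0': S→{S}; now {S}.
Read '1': S→{S}; now {S}.
Read '0': S→{S}; now {S}.
State B is not in {S}.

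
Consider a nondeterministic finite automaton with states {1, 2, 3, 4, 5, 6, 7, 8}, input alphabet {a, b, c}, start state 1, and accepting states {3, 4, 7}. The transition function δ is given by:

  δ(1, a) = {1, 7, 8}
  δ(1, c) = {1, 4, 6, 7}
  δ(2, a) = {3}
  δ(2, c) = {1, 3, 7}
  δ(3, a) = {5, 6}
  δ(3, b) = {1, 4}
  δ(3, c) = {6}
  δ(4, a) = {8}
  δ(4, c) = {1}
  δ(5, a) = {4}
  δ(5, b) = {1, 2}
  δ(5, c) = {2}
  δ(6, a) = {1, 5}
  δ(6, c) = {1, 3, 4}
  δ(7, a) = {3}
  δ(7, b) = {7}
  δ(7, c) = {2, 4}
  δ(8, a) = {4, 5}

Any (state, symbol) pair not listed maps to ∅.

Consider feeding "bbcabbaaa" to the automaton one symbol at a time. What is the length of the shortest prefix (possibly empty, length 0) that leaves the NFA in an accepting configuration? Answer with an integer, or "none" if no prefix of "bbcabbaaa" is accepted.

Start in {1}.
Read 'b': {1} → ∅.
The set is empty and remains empty for the remaining 8 symbols.
No reachable set along the way intersects F.

none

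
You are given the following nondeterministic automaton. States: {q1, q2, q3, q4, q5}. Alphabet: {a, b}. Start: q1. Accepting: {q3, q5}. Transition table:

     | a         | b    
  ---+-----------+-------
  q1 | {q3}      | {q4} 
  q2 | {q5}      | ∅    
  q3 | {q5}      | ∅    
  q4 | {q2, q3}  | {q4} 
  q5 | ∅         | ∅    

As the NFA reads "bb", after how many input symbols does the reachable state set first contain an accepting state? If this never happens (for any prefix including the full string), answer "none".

Start in {q1}.
Read 'b': q1→{q4}; now {q4}.
Read 'b': q4→{q4}; now {q4}.
No reachable set along the way intersects F.

none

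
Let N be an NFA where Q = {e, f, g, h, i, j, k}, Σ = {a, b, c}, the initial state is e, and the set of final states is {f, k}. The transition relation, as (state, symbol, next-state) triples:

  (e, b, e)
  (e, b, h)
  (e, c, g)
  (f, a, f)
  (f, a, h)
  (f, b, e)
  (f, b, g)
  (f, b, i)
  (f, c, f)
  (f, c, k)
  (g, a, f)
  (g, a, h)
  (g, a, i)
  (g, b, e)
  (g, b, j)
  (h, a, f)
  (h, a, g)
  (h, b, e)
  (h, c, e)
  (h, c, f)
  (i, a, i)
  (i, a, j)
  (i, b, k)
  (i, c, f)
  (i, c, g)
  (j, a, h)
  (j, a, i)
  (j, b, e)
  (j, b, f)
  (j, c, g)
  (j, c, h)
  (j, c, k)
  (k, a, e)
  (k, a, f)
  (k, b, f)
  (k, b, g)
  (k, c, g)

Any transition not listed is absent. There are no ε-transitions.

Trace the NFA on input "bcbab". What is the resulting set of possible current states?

Start in {e}.
Read 'b': e→{e, h}; now {e, h}.
Read 'c': e→{g}, h→{e, f}; now {e, f, g}.
Read 'b': e→{e, h}, f→{e, g, i}, g→{e, j}; now {e, g, h, i, j}.
Read 'a': e→∅, g→{f, h, i}, h→{f, g}, i→{i, j}, j→{h, i}; now {f, g, h, i, j}.
Read 'b': f→{e, g, i}, g→{e, j}, h→{e}, i→{k}, j→{e, f}; now {e, f, g, i, j, k}.

{e, f, g, i, j, k}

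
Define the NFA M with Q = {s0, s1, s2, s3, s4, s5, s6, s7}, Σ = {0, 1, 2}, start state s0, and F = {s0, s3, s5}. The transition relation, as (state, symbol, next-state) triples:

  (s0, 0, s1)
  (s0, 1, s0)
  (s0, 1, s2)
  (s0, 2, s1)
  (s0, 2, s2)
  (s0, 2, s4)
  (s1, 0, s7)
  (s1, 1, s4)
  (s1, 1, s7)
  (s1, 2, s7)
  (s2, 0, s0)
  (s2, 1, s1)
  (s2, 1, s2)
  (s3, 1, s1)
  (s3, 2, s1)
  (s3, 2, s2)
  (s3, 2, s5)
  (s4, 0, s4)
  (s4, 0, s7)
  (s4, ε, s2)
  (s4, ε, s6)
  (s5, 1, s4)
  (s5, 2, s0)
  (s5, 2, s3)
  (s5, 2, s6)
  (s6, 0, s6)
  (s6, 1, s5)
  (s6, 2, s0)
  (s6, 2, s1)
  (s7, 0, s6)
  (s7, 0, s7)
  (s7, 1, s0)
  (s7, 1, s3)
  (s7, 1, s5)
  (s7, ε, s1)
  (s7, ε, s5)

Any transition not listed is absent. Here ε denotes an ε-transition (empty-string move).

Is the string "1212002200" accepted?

Start in {s0}.
Read '1': {s0} → {s0, s2}.
Read '2': {s0, s2} → {s1, s2, s4, s6}.
Read '1': {s1, s2, s4, s6} → {s1, s2, s4, s5, s6, s7}.
Read '2': {s1, s2, s4, s5, s6, s7} → {s0, s1, s3, s5, s6, s7}.
Read '0': {s0, s1, s3, s5, s6, s7} → {s1, s5, s6, s7}.
Read '0': {s1, s5, s6, s7} → {s1, s5, s6, s7}.
Read '2': {s1, s5, s6, s7} → {s0, s1, s3, s5, s6, s7}.
Read '2': {s0, s1, s3, s5, s6, s7} → {s0, s1, s2, s3, s4, s5, s6, s7}.
Read '0': {s0, s1, s2, s3, s4, s5, s6, s7} → {s0, s1, s2, s4, s5, s6, s7}.
Read '0': {s0, s1, s2, s4, s5, s6, s7} → {s0, s1, s2, s4, s5, s6, s7}.
The final set {s0, s1, s2, s4, s5, s6, s7} contains the accepting states s0, s5.

Yes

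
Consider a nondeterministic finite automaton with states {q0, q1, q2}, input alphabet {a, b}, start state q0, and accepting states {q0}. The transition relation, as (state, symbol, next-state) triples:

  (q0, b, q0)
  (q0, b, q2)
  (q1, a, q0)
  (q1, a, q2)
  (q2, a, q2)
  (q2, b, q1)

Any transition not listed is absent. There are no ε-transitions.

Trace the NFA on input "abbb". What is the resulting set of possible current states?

∅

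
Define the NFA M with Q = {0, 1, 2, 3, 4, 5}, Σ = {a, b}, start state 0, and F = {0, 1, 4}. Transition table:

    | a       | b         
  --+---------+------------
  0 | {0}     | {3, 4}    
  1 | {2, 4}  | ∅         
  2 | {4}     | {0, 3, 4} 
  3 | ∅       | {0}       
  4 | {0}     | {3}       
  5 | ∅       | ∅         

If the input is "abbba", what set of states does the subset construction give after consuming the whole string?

{0}

Start in {0}.
Read 'a': 0→{0}; now {0}.
Read 'b': 0→{3, 4}; now {3, 4}.
Read 'b': 3→{0}, 4→{3}; now {0, 3}.
Read 'b': 0→{3, 4}, 3→{0}; now {0, 3, 4}.
Read 'a': 0→{0}, 3→∅, 4→{0}; now {0}.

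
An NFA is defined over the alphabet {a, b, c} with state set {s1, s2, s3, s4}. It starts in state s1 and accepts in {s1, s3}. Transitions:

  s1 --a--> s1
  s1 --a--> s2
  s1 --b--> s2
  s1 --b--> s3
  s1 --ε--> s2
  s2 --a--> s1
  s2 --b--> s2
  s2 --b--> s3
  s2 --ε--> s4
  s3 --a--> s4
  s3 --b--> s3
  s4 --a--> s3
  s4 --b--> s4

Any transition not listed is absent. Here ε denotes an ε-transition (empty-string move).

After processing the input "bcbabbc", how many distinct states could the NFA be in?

Start: ε-closure({s1}) = {s1, s2, s4}.
Read 'b': {s1, s2, s4} → {s2, s3, s4}.
Read 'c': {s2, s3, s4} → ∅.
The set is empty and remains empty for the remaining 5 symbols.
That set has 0 states.

0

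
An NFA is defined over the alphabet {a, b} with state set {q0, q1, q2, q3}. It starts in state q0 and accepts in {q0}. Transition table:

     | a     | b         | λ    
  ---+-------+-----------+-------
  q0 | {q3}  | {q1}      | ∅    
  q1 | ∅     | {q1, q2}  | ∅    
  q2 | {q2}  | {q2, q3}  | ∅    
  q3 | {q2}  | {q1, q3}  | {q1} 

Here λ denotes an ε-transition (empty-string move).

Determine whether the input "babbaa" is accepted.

Start in {q0}.
Read 'b': {q0} → {q1}.
Read 'a': {q1} → ∅.
The set is empty and remains empty for the remaining 4 symbols.
The final set ∅ contains no accepting state.

No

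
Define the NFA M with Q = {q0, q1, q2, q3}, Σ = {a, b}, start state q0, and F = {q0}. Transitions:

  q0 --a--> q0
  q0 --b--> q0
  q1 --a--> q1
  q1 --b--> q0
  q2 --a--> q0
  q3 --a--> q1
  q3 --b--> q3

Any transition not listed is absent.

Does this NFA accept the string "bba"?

Yes

Start in {q0}.
Read 'b': q0→{q0}; now {q0}.
Read 'b': q0→{q0}; now {q0}.
Read 'a': q0→{q0}; now {q0}.
The final set {q0} contains the accepting state q0.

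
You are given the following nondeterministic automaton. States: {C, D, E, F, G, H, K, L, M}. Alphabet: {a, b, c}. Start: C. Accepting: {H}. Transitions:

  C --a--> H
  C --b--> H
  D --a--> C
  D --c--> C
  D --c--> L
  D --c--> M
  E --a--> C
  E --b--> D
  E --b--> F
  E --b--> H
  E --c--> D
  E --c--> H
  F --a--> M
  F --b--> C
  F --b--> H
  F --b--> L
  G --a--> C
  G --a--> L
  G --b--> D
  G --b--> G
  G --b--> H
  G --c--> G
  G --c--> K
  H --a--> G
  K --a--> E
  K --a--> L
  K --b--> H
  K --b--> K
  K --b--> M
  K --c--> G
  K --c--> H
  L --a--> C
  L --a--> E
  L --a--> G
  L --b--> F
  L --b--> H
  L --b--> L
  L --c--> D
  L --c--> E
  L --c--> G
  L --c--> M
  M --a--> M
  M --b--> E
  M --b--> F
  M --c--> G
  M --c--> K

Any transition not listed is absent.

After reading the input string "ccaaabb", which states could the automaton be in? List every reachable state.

∅

Start in {C}.
Read 'c': C→∅; now ∅.
The set is empty and remains empty for the remaining 6 symbols.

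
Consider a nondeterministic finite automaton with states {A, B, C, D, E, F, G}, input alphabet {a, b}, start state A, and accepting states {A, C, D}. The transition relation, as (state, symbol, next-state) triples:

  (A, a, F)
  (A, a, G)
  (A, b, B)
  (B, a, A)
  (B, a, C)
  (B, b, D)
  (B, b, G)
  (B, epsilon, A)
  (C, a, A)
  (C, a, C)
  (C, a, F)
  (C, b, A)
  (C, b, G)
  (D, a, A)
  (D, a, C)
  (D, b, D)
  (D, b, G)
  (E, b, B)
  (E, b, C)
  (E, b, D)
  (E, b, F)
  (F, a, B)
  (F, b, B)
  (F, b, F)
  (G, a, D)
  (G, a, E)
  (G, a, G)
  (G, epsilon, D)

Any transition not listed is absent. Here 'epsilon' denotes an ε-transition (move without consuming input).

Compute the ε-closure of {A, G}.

Begin with {A, G}.
ε-move G → D; add D.

{A, D, G}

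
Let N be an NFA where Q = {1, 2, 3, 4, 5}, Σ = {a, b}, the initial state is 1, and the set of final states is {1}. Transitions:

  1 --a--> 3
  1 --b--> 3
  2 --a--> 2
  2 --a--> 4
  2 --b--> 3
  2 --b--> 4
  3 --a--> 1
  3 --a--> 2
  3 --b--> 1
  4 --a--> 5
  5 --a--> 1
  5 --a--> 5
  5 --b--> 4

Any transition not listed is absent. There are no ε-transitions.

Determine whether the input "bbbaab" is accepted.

Start in {1}.
Read 'b': {1} → {3}.
Read 'b': {3} → {1}.
Read 'b': {1} → {3}.
Read 'a': {3} → {1, 2}.
Read 'a': {1, 2} → {2, 3, 4}.
Read 'b': {2, 3, 4} → {1, 3, 4}.
The final set {1, 3, 4} contains the accepting state 1.

Yes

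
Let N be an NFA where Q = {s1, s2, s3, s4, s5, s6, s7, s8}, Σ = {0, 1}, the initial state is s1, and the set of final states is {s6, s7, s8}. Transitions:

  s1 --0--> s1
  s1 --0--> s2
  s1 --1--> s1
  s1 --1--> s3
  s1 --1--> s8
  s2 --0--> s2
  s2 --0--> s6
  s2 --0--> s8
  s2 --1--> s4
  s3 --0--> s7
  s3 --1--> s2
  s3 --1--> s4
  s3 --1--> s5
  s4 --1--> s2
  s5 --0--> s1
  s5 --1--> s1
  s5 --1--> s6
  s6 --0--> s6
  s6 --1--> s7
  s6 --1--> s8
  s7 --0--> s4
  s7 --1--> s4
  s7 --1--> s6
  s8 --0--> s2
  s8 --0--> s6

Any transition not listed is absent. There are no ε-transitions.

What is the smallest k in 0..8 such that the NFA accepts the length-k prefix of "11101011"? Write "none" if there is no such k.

Start in {s1}.
Read '1': s1→{s1, s3, s8}; now {s1, s3, s8}.
None of the earlier sets intersect F, but {s1, s3, s8} does.

1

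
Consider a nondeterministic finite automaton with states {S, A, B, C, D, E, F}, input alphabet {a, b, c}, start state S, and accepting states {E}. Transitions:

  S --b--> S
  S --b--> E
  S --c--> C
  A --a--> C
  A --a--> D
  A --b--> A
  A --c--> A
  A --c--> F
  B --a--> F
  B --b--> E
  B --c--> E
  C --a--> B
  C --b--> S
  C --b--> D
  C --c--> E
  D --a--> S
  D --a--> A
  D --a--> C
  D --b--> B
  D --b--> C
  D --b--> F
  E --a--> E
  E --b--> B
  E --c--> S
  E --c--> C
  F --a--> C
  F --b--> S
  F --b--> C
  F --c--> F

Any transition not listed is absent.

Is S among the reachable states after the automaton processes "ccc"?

Yes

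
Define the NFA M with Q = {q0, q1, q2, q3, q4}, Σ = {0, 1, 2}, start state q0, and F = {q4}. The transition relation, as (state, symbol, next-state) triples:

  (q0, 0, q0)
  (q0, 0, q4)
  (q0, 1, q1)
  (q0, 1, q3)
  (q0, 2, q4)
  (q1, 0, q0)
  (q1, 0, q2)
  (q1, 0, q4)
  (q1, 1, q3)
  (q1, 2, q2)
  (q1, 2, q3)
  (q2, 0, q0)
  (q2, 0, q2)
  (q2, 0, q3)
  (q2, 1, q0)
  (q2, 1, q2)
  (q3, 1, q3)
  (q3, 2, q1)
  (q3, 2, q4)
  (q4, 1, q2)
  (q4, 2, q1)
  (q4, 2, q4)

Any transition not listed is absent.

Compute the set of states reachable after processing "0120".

{q0, q2, q3, q4}

Start in {q0}.
Read '0': q0→{q0, q4}; now {q0, q4}.
Read '1': q0→{q1, q3}, q4→{q2}; now {q1, q2, q3}.
Read '2': q1→{q2, q3}, q2→∅, q3→{q1, q4}; now {q1, q2, q3, q4}.
Read '0': q1→{q0, q2, q4}, q2→{q0, q2, q3}, q3→∅, q4→∅; now {q0, q2, q3, q4}.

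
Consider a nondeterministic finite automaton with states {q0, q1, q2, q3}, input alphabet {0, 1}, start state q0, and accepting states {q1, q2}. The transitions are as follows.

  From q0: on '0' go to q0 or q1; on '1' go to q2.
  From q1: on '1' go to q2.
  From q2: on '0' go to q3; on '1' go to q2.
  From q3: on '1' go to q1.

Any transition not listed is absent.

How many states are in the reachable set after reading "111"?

Start in {q0}.
Read '1': {q0} → {q2}.
Read '1': {q2} → {q2}.
Read '1': {q2} → {q2}.
That set has 1 state.

1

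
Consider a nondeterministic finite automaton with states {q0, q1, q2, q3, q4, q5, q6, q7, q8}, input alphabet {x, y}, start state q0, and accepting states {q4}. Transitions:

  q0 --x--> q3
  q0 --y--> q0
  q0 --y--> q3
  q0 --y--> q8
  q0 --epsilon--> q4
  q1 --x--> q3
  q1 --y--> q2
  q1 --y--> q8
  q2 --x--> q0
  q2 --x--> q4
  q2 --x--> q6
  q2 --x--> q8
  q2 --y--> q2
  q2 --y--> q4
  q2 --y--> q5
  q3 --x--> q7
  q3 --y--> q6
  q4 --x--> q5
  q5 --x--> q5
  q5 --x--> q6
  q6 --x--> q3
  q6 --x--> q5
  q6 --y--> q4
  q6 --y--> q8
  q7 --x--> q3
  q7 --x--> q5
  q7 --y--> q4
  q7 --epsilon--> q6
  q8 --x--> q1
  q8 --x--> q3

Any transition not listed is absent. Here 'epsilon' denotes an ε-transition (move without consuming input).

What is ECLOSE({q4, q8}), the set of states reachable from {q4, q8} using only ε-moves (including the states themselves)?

{q4, q8}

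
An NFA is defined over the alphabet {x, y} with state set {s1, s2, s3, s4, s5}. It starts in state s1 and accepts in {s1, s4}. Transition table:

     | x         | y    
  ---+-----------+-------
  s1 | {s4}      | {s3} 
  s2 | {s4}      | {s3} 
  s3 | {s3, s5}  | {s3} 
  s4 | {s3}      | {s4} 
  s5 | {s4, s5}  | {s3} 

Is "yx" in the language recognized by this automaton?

Start in {s1}.
Read 'y': {s1} → {s3}.
Read 'x': {s3} → {s3, s5}.
The final set {s3, s5} contains no accepting state.

No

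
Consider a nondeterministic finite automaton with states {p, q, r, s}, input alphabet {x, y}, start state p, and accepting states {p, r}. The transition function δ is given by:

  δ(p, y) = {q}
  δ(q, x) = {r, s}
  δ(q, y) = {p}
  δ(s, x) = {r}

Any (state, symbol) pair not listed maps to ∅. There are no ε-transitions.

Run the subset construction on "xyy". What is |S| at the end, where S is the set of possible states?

Start in {p}.
Read 'x': p→∅; now ∅.
The set is empty and remains empty for the remaining 2 symbols.
That set has 0 states.

0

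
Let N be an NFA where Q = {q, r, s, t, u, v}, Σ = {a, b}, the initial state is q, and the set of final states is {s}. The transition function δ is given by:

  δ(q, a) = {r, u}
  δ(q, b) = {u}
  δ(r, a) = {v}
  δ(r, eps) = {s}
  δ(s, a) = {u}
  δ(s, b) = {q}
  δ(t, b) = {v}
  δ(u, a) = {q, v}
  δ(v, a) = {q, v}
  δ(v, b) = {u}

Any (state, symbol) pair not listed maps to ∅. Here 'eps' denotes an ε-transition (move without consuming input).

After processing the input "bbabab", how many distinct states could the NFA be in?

Start in {q}.
Read 'b': {q} → {u}.
Read 'b': {u} → ∅.
The set is empty and remains empty for the remaining 4 symbols.
That set has 0 states.

0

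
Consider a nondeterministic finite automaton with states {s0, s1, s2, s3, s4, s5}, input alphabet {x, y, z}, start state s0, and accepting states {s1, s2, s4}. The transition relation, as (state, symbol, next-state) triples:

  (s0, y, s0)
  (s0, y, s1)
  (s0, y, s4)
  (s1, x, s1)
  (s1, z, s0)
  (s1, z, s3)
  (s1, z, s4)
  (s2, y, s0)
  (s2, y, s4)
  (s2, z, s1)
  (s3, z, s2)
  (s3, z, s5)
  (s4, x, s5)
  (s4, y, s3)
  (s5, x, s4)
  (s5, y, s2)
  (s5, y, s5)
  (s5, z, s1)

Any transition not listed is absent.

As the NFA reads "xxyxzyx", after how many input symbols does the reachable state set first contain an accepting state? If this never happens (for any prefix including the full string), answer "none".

Start in {s0}.
Read 'x': s0→∅; now ∅.
The set is empty and remains empty for the remaining 6 symbols.
No reachable set along the way intersects F.

none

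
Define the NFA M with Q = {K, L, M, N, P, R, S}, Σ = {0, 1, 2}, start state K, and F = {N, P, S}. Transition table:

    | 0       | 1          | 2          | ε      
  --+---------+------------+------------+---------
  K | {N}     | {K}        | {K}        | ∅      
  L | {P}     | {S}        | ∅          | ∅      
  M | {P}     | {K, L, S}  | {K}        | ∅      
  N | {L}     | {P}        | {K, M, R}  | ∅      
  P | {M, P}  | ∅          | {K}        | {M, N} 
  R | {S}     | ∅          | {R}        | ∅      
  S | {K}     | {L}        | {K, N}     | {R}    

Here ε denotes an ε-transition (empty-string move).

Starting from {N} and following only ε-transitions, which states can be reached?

Begin with {N}.
No ε-moves leave this set, so the closure equals the set itself.

{N}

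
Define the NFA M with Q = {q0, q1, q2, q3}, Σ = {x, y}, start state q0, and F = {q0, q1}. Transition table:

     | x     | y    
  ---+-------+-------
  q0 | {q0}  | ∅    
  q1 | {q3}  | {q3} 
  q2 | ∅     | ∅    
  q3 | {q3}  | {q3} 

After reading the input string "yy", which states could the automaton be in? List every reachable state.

Start in {q0}.
Read 'y': q0→∅; now ∅.
The set is empty and remains empty for the remaining 1 symbol.

∅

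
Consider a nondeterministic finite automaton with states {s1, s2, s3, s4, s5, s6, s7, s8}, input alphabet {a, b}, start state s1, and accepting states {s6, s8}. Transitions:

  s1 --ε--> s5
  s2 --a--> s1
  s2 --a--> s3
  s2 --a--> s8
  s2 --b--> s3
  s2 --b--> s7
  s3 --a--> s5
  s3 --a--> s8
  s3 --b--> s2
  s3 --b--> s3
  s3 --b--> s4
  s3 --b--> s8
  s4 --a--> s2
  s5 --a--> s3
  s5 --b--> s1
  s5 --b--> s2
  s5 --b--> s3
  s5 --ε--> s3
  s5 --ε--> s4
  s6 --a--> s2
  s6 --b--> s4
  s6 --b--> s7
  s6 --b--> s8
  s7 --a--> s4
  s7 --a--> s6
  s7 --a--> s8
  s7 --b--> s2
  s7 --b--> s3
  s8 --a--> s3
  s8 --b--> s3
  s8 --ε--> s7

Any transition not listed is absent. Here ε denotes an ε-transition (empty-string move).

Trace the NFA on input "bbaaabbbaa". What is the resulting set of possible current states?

Start: ε-closure({s1}) = {s1, s3, s4, s5}.
Read 'b': {s1, s3, s4, s5} → {s1, s2, s3, s4, s5, s7, s8}.
Read 'b': {s1, s2, s3, s4, s5, s7, s8} → {s1, s2, s3, s4, s5, s7, s8}.
Read 'a': {s1, s2, s3, s4, s5, s7, s8} → {s1, s2, s3, s4, s5, s6, s7, s8}.
Read 'a': {s1, s2, s3, s4, s5, s6, s7, s8} → {s1, s2, s3, s4, s5, s6, s7, s8}.
Read 'a': {s1, s2, s3, s4, s5, s6, s7, s8} → {s1, s2, s3, s4, s5, s6, s7, s8}.
Read 'b': {s1, s2, s3, s4, s5, s6, s7, s8} → {s1, s2, s3, s4, s5, s7, s8}.
Read 'b': {s1, s2, s3, s4, s5, s7, s8} → {s1, s2, s3, s4, s5, s7, s8}.
Read 'b': {s1, s2, s3, s4, s5, s7, s8} → {s1, s2, s3, s4, s5, s7, s8}.
Read 'a': {s1, s2, s3, s4, s5, s7, s8} → {s1, s2, s3, s4, s5, s6, s7, s8}.
Read 'a': {s1, s2, s3, s4, s5, s6, s7, s8} → {s1, s2, s3, s4, s5, s6, s7, s8}.

{s1, s2, s3, s4, s5, s6, s7, s8}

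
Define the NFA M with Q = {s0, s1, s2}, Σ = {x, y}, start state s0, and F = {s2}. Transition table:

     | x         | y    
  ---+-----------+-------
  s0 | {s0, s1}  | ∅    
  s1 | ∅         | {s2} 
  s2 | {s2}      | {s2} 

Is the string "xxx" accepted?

No

Start in {s0}.
Read 'x': s0→{s0, s1}; now {s0, s1}.
Read 'x': s0→{s0, s1}, s1→∅; now {s0, s1}.
Read 'x': s0→{s0, s1}, s1→∅; now {s0, s1}.
The final set {s0, s1} contains no accepting state.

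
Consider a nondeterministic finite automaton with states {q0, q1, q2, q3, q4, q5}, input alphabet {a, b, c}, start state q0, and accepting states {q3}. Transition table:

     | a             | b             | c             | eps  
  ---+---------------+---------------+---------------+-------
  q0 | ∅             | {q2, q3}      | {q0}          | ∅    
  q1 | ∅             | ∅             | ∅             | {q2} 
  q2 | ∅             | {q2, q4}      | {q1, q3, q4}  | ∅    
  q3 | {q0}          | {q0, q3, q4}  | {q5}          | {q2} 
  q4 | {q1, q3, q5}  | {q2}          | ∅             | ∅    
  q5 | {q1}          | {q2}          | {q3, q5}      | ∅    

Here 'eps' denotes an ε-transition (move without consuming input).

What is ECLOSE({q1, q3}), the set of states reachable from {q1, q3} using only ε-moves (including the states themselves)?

{q1, q2, q3}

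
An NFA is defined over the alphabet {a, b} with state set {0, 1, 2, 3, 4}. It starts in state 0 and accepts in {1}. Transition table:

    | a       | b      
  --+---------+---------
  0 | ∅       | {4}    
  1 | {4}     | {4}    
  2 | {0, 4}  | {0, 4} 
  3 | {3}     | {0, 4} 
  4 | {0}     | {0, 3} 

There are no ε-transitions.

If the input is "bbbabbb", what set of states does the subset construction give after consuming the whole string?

{0, 4}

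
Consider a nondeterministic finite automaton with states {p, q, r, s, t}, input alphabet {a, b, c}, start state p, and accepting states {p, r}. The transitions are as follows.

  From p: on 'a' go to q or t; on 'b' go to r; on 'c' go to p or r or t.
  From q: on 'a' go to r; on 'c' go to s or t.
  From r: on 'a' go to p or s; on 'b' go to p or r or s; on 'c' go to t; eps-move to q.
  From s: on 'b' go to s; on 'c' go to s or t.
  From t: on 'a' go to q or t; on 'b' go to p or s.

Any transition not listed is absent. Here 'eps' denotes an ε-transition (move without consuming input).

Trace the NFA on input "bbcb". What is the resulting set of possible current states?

Start in {p}.
Read 'b': p→{r}; union {r}; ε-closure = {q, r}.
Read 'b': q→∅, r→{p, r, s}; union {p, r, s}; ε-closure = {p, q, r, s}.
Read 'c': p→{p, r, t}, q→{s, t}, r→{t}, s→{s, t}; union {p, r, s, t}; ε-closure = {p, q, r, s, t}.
Read 'b': p→{r}, q→∅, r→{p, r, s}, s→{s}, t→{p, s}; union {p, r, s}; ε-closure = {p, q, r, s}.

{p, q, r, s}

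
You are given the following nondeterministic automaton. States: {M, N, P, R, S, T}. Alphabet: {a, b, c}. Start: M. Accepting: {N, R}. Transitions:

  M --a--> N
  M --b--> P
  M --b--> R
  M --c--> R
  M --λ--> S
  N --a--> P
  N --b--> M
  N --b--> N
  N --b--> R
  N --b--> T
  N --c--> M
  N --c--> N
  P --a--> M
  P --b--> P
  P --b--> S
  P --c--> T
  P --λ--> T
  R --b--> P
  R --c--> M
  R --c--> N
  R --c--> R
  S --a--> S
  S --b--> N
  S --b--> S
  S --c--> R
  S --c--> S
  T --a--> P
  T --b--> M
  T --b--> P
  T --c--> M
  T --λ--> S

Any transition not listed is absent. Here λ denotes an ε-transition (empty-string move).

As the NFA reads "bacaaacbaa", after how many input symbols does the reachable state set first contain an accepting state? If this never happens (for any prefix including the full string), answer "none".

1

Start: ε-closure({M}) = {M, S}.
Read 'b': M→{P, R}, S→{N, S}; union {N, P, R, S}; ε-closure = {N, P, R, S, T}.
None of the earlier sets intersect F, but {N, P, R, S, T} does.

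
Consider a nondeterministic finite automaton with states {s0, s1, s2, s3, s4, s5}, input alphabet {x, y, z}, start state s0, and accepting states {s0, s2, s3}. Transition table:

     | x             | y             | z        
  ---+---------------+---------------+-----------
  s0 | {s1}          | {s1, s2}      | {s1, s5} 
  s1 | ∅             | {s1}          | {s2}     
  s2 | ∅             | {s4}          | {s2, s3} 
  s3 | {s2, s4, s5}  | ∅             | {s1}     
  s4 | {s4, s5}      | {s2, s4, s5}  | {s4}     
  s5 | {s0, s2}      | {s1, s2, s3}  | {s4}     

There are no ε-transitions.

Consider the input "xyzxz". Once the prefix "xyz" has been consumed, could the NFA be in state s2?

Yes

Start in {s0}.
Read 'x': {s0} → {s1}.
Read 'y': {s1} → {s1}.
Read 'z': {s1} → {s2}.
State s2 is in {s2}.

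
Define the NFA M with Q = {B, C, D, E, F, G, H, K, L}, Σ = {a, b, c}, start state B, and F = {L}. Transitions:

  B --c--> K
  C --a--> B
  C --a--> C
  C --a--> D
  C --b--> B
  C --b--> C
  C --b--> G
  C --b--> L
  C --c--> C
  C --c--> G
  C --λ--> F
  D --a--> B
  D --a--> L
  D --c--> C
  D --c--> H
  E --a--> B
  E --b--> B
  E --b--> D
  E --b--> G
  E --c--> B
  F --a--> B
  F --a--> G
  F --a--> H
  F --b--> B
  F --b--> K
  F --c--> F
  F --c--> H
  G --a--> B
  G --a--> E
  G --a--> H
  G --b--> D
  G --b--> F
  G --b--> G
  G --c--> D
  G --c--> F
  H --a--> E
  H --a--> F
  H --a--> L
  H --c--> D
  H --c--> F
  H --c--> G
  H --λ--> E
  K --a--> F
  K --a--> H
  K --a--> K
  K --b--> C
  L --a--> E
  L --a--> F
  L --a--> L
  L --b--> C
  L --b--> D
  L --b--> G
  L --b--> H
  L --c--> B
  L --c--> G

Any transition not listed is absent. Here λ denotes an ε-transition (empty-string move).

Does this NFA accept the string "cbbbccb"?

Start in {B}.
Read 'c': {B} → {K}.
Read 'b': {K} → {C, F}.
Read 'b': {C, F} → {B, C, F, G, K, L}.
Read 'b': {B, C, F, G, K, L} → {B, C, D, E, F, G, H, K, L}.
Read 'c': {B, C, D, E, F, G, H, K, L} → {B, C, D, E, F, G, H, K}.
Read 'c': {B, C, D, E, F, G, H, K} → {B, C, D, E, F, G, H, K}.
Read 'b': {B, C, D, E, F, G, H, K} → {B, C, D, F, G, K, L}.
The final set {B, C, D, F, G, K, L} contains the accepting state L.

Yes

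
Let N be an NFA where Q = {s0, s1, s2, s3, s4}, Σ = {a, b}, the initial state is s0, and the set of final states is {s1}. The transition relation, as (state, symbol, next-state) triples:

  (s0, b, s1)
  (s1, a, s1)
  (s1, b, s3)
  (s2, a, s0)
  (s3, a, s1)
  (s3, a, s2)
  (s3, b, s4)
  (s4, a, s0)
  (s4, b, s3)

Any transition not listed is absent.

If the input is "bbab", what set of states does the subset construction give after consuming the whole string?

{s3}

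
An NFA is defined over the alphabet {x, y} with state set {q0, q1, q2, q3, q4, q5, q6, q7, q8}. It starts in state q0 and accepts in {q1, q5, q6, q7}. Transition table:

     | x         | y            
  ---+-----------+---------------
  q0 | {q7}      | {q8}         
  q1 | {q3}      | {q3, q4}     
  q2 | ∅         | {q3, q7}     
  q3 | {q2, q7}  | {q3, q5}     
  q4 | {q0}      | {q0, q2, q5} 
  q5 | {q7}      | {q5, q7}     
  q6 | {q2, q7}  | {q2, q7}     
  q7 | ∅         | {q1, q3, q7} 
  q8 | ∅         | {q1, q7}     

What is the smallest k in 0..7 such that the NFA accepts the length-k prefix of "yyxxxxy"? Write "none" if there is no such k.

Start in {q0}.
Read 'y': {q0} → {q8}.
Read 'y': {q8} → {q1, q7}.
None of the earlier sets intersect F, but {q1, q7} does.

2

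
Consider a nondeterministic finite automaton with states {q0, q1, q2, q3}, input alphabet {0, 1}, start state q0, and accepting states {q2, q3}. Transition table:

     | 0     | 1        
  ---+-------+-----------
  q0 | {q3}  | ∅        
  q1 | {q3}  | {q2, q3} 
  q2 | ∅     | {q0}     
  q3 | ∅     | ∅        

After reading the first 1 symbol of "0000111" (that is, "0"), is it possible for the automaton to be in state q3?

Yes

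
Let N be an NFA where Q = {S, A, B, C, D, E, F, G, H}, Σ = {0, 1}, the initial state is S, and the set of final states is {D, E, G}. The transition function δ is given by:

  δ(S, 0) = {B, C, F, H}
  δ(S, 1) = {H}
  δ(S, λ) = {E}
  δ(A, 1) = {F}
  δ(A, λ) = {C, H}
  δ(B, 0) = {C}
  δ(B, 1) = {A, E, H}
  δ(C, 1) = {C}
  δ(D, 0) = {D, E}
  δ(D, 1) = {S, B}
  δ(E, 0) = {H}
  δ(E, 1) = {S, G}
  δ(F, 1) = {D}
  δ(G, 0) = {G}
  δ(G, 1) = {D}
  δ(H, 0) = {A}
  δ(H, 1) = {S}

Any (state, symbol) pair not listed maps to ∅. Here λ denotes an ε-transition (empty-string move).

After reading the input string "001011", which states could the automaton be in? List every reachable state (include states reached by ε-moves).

Start: ε-closure({S}) = {S, E}.
Read '0': {S, E} → {B, C, F, H}.
Read '0': {B, C, F, H} → {A, C, H}.
Read '1': {A, C, H} → {S, C, E, F}.
Read '0': {S, C, E, F} → {B, C, F, H}.
Read '1': {B, C, F, H} → {S, A, C, D, E, H}.
Read '1': {S, A, C, D, E, H} → {S, B, C, E, F, G, H}.

{S, B, C, E, F, G, H}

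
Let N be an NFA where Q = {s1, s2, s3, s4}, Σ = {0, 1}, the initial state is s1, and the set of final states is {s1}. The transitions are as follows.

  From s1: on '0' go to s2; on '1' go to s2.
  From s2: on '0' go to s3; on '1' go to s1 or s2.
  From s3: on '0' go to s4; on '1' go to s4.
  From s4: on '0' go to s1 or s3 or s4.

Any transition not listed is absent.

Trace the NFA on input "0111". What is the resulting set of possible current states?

Start in {s1}.
Read '0': s1→{s2}; now {s2}.
Read '1': s2→{s1, s2}; now {s1, s2}.
Read '1': s1→{s2}, s2→{s1, s2}; now {s1, s2}.
Read '1': s1→{s2}, s2→{s1, s2}; now {s1, s2}.

{s1, s2}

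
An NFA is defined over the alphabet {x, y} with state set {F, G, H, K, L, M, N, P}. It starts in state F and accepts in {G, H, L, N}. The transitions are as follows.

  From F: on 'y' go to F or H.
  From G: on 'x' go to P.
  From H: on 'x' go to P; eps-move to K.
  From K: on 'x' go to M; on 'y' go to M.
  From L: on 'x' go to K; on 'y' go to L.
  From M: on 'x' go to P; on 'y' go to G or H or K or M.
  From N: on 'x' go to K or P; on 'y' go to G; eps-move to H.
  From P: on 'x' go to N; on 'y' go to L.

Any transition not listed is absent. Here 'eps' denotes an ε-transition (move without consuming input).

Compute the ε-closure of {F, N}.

Begin with {F, N}.
ε-move N → H; add H.
ε-move H → K; add K.

{F, H, K, N}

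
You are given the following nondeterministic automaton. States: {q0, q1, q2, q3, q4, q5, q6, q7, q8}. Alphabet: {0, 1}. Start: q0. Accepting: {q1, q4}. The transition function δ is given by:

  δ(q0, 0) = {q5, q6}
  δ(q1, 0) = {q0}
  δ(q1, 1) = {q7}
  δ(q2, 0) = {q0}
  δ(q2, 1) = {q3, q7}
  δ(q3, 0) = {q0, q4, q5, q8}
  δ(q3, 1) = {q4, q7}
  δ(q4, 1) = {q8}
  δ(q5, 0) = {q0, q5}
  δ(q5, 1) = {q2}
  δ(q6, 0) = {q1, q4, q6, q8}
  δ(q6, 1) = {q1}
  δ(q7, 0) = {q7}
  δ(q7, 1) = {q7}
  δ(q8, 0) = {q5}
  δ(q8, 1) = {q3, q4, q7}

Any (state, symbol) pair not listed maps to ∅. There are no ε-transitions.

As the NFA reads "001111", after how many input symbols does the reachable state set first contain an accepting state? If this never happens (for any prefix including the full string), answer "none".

2

Start in {q0}.
Read '0': q0→{q5, q6}; now {q5, q6}.
Read '0': q5→{q0, q5}, q6→{q1, q4, q6, q8}; now {q0, q1, q4, q5, q6, q8}.
None of the earlier sets intersect F, but {q0, q1, q4, q5, q6, q8} does.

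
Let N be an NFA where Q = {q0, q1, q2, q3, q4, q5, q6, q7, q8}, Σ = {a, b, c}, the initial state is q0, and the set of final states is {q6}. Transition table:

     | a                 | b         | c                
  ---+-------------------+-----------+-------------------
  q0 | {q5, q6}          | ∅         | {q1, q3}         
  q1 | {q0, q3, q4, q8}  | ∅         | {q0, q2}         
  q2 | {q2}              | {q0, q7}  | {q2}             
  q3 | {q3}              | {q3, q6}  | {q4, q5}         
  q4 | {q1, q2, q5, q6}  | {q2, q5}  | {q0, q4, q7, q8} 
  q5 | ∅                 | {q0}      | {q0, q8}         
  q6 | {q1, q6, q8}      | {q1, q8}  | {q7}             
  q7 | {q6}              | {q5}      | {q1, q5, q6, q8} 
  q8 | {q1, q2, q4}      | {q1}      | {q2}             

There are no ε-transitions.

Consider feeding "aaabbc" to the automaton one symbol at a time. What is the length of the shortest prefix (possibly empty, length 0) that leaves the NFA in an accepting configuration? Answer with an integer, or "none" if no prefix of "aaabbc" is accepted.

Start in {q0}.
Read 'a': q0→{q5, q6}; now {q5, q6}.
None of the earlier sets intersect F, but {q5, q6} does.

1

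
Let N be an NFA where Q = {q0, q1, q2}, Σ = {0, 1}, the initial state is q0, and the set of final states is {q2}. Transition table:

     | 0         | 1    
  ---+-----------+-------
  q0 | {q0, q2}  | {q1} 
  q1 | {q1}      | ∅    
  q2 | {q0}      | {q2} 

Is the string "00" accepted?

Start in {q0}.
Read '0': {q0} → {q0, q2}.
Read '0': {q0, q2} → {q0, q2}.
The final set {q0, q2} contains the accepting state q2.

Yes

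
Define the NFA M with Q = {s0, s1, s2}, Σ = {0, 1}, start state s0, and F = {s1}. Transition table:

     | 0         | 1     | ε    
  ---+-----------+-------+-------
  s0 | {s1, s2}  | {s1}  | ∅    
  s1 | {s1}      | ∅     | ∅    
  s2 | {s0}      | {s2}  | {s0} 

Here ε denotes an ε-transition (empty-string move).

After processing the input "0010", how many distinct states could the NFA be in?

3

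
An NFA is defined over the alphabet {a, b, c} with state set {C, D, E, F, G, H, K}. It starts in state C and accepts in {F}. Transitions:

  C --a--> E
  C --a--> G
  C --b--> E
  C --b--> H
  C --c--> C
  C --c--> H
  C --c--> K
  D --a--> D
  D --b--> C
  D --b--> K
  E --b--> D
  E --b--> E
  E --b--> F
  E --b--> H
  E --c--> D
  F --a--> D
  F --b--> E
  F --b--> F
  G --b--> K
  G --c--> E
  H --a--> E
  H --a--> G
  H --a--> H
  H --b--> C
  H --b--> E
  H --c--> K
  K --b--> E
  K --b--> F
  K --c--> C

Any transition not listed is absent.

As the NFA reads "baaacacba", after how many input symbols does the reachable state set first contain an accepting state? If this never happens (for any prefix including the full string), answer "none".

none

Start in {C}.
Read 'b': C→{E, H}; now {E, H}.
Read 'a': E→∅, H→{E, G, H}; now {E, G, H}.
Read 'a': E→∅, G→∅, H→{E, G, H}; now {E, G, H}.
Read 'a': E→∅, G→∅, H→{E, G, H}; now {E, G, H}.
Read 'c': E→{D}, G→{E}, H→{K}; now {D, E, K}.
Read 'a': D→{D}, E→∅, K→∅; now {D}.
Read 'c': D→∅; now ∅.
The set is empty and remains empty for the remaining 2 symbols.
No reachable set along the way intersects F.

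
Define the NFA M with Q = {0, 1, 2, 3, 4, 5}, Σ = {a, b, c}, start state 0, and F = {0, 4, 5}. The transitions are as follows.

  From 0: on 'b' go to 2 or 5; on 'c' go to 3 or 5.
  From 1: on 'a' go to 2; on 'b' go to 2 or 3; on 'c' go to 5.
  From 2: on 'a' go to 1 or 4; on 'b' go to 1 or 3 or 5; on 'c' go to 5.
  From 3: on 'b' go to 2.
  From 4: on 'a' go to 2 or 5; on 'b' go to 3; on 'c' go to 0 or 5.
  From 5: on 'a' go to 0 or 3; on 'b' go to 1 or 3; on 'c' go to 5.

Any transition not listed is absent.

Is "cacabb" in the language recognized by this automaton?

Yes

Start in {0}.
Read 'c': 0→{3, 5}; now {3, 5}.
Read 'a': 3→∅, 5→{0, 3}; now {0, 3}.
Read 'c': 0→{3, 5}, 3→∅; now {3, 5}.
Read 'a': 3→∅, 5→{0, 3}; now {0, 3}.
Read 'b': 0→{2, 5}, 3→{2}; now {2, 5}.
Read 'b': 2→{1, 3, 5}, 5→{1, 3}; now {1, 3, 5}.
The final set {1, 3, 5} contains the accepting state 5.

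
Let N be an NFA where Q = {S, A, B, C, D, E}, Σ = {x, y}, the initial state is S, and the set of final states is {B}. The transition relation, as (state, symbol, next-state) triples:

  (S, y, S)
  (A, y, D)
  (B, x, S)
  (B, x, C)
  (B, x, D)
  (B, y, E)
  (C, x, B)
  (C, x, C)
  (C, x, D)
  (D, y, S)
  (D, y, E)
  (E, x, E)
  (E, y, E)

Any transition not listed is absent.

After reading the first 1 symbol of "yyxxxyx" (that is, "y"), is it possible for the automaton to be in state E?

No

Start in {S}.
Read 'y': S→{S}; now {S}.
State E is not in {S}.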